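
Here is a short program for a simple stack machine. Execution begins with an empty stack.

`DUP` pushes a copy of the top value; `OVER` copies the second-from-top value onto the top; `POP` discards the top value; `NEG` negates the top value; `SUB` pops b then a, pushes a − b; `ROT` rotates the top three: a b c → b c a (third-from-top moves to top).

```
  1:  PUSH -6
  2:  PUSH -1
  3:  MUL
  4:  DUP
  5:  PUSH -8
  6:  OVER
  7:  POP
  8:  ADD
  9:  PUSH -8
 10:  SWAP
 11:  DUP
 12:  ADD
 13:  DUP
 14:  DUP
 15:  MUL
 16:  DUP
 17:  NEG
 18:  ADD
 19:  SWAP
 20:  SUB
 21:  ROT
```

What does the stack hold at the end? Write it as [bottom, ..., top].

PUSH -6  [-6]
PUSH -1  [-6, -1]
MUL      [6]
DUP      [6, 6]
PUSH -8  [6, 6, -8]
OVER     [6, 6, -8, 6]
POP      [6, 6, -8]
ADD      [6, -2]
PUSH -8  [6, -2, -8]
SWAP     [6, -8, -2]
DUP      [6, -8, -2, -2]
ADD      [6, -8, -4]
DUP      [6, -8, -4, -4]
DUP      [6, -8, -4, -4, -4]
MUL      [6, -8, -4, 16]
DUP      [6, -8, -4, 16, 16]
NEG      [6, -8, -4, 16, -16]
ADD      [6, -8, -4, 0]
SWAP     [6, -8, 0, -4]
SUB      [6, -8, 4]
ROT      [-8, 4, 6]

[-8, 4, 6]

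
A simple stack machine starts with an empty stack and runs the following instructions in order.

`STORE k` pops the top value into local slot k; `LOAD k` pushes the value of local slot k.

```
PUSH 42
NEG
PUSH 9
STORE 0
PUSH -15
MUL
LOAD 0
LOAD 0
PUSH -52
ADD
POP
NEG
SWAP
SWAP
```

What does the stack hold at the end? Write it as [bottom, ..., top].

PUSH 42  -> 42
NEG      -> -42
PUSH 9   -> -42 9
STORE 0  -> -42
PUSH -15 -> -42 -15
MUL      -> 630
LOAD 0   -> 630 9
LOAD 0   -> 630 9 9
PUSH -52 -> 630 9 9 -52
ADD      -> 630 9 -43
POP      -> 630 9
NEG      -> 630 -9
SWAP     -> -9 630
SWAP     -> 630 -9

[630, -9]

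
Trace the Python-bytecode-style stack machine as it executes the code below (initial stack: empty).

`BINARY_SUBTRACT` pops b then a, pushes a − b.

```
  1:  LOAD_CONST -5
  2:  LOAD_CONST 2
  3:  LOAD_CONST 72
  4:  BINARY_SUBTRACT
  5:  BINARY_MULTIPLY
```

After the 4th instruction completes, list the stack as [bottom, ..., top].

[-5, -70]

LOAD_CONST -5    -5
LOAD_CONST 2     -5 2
LOAD_CONST 72    -5 2 72
BINARY_SUBTRACT  -5 -70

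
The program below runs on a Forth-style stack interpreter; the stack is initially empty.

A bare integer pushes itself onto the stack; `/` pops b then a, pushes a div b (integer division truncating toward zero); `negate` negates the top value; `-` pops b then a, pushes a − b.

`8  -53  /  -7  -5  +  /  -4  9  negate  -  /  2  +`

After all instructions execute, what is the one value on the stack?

8      -> 8
-53    -> 8 -53
/      -> 0
-7     -> 0 -7
-5     -> 0 -7 -5
+      -> 0 -12
/      -> 0
-4     -> 0 -4
9      -> 0 -4 9
negate -> 0 -4 -9
-      -> 0 5
/      -> 0
2      -> 0 2
+      -> 2

2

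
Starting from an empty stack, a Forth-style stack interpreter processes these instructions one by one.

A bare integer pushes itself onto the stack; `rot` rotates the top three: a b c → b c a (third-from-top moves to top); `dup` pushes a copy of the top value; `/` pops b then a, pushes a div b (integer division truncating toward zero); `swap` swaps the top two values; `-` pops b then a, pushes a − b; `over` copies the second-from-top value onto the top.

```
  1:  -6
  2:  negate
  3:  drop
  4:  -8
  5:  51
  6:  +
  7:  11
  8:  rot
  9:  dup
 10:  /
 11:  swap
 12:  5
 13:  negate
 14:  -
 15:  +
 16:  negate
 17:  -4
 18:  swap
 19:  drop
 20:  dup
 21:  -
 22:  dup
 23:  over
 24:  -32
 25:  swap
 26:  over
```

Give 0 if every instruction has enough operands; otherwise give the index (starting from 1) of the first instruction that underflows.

8

-6     -> -6
negate -> 6
drop   -> (empty)
-8     -> -8
51     -> -8 51
+      -> 43
11     -> 43 11
rot  — needs 3 operands, stack has 2 → underflow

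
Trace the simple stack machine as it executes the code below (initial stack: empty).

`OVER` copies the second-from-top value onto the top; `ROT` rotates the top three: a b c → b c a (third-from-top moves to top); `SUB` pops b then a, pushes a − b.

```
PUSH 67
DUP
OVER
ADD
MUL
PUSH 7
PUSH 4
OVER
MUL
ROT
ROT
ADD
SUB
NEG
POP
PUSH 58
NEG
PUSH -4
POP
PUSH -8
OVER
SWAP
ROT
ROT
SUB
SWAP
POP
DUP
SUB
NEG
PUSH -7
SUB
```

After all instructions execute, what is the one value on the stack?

7

PUSH 67 → 67
DUP     → 67 67
OVER    → 67 67 67
ADD     → 67 134
MUL     → 8978
PUSH 7  → 8978 7
PUSH 4  → 8978 7 4
OVER    → 8978 7 4 7
MUL     → 8978 7 28
ROT     → 7 28 8978
ROT     → 28 8978 7
ADD     → 28 8985
SUB     → -8957
NEG     → 8957
POP     → (empty)
PUSH 58 → 58
NEG     → -58
PUSH -4 → -58 -4
POP     → -58
PUSH -8 → -58 -8
OVER    → -58 -8 -58
SWAP    → -58 -58 -8
ROT     → -58 -8 -58
ROT     → -8 -58 -58
SUB     → -8 0
SWAP    → 0 -8
POP     → 0
DUP     → 0 0
SUB     → 0
NEG     → 0
PUSH -7 → 0 -7
SUB     → 7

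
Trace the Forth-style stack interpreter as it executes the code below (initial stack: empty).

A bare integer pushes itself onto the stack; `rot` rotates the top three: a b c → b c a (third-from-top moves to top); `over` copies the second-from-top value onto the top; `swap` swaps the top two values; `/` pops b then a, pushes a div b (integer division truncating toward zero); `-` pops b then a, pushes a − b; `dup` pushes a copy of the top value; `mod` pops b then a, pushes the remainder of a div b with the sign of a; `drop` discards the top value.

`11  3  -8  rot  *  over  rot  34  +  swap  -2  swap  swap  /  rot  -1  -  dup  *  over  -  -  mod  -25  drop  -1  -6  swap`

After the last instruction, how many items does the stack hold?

11   : 11
3    : 11 3
-8   : 11 3 -8
rot  : 3 -8 11
*    : 3 -88
over : 3 -88 3
rot  : -88 3 3
34   : -88 3 3 34
+    : -88 3 37
swap : -88 37 3
-2   : -88 37 3 -2
swap : -88 37 -2 3
swap : -88 37 3 -2
/    : -88 37 -1
rot  : 37 -1 -88
-1   : 37 -1 -88 -1
-    : 37 -1 -87
dup  : 37 -1 -87 -87
*    : 37 -1 7569
over : 37 -1 7569 -1
-    : 37 -1 7570
-    : 37 -7571
mod  : 37
-25  : 37 -25
drop : 37
-1   : 37 -1
-6   : 37 -1 -6
swap : 37 -6 -1

3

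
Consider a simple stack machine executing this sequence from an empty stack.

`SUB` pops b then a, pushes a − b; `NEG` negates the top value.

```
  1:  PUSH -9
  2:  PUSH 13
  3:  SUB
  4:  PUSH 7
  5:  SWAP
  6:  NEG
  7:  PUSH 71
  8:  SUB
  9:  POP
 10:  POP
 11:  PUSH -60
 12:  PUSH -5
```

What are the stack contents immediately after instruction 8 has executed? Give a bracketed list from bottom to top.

[7, -49]

PUSH -9  -9
PUSH 13  -9 13
SUB      -22
PUSH 7   -22 7
SWAP     7 -22
NEG      7 22
PUSH 71  7 22 71
SUB      7 -49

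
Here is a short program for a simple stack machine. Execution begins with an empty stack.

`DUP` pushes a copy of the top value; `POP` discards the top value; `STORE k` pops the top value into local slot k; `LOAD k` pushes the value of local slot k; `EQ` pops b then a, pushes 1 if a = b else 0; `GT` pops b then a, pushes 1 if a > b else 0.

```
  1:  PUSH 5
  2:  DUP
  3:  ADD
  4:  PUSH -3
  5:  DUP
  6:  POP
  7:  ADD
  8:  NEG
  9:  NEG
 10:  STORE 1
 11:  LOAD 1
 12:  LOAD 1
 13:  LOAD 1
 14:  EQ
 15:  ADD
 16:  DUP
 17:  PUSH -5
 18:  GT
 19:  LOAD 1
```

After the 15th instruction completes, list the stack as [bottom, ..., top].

[8]

PUSH 5   5
DUP      5 5
ADD      10
PUSH -3  10 -3
DUP      10 -3 -3
POP      10 -3
ADD      7
NEG      -7
NEG      7
STORE 1  (empty)
LOAD 1   7
LOAD 1   7 7
LOAD 1   7 7 7
EQ       7 1
ADD      8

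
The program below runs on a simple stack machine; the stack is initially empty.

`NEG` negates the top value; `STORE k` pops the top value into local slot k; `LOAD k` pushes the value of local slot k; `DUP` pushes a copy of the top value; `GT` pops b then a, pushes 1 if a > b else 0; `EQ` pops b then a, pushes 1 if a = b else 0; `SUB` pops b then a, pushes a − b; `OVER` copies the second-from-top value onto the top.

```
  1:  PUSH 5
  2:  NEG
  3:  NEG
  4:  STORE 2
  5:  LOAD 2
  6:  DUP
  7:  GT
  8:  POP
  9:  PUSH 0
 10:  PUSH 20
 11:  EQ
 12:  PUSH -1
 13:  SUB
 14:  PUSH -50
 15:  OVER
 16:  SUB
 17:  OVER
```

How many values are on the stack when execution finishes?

3

PUSH 5   : 5
NEG      : -5
NEG      : 5
STORE 2  : (empty)
LOAD 2   : 5
DUP      : 5 5
GT       : 0
POP      : (empty)
PUSH 0   : 0
PUSH 20  : 0 20
EQ       : 0
PUSH -1  : 0 -1
SUB      : 1
PUSH -50 : 1 -50
OVER     : 1 -50 1
SUB      : 1 -51
OVER     : 1 -51 1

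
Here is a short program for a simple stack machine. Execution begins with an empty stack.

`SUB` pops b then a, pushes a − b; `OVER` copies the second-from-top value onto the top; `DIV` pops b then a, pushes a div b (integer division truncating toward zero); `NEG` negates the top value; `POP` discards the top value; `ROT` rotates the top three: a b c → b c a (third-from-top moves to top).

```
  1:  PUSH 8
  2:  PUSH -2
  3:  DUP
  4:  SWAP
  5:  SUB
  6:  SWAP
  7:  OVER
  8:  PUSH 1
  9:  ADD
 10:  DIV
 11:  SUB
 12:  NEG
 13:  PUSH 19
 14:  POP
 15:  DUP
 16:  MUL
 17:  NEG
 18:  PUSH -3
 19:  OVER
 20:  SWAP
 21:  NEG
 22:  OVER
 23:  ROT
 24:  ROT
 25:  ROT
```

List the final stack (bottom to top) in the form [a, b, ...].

[-64, -64, 3, -64]

PUSH 8  : [8]
PUSH -2 : [8, -2]
DUP     : [8, -2, -2]
SWAP    : [8, -2, -2]
SUB     : [8, 0]
SWAP    : [0, 8]
OVER    : [0, 8, 0]
PUSH 1  : [0, 8, 0, 1]
ADD     : [0, 8, 1]
DIV     : [0, 8]
SUB     : [-8]
NEG     : [8]
PUSH 19 : [8, 19]
POP     : [8]
DUP     : [8, 8]
MUL     : [64]
NEG     : [-64]
PUSH -3 : [-64, -3]
OVER    : [-64, -3, -64]
SWAP    : [-64, -64, -3]
NEG     : [-64, -64, 3]
OVER    : [-64, -64, 3, -64]
ROT     : [-64, 3, -64, -64]
ROT     : [-64, -64, -64, 3]
ROT     : [-64, -64, 3, -64]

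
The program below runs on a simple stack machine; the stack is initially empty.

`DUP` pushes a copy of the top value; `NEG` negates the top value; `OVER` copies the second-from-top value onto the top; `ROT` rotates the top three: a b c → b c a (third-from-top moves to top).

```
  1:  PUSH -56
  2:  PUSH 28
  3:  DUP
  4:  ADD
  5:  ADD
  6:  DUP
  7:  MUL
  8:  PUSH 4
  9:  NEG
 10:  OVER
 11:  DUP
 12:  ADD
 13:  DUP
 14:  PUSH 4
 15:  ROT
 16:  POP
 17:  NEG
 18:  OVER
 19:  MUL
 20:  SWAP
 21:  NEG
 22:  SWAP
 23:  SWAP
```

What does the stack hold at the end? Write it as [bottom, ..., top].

[0, -4, 0, 0]

PUSH -56 : -56
PUSH 28  : -56 28
DUP      : -56 28 28
ADD      : -56 56
ADD      : 0
DUP      : 0 0
MUL      : 0
PUSH 4   : 0 4
NEG      : 0 -4
OVER     : 0 -4 0
DUP      : 0 -4 0 0
ADD      : 0 -4 0
DUP      : 0 -4 0 0
PUSH 4   : 0 -4 0 0 4
ROT      : 0 -4 0 4 0
POP      : 0 -4 0 4
NEG      : 0 -4 0 -4
OVER     : 0 -4 0 -4 0
MUL      : 0 -4 0 0
SWAP     : 0 -4 0 0
NEG      : 0 -4 0 0
SWAP     : 0 -4 0 0
SWAP     : 0 -4 0 0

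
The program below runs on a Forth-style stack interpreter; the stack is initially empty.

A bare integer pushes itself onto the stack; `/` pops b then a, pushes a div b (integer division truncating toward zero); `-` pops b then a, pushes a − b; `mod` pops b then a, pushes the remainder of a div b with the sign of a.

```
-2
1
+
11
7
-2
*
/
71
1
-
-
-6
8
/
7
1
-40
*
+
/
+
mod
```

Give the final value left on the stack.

-1

-2  : [-2]
1   : [-2, 1]
+   : [-1]
11  : [-1, 11]
7   : [-1, 11, 7]
-2  : [-1, 11, 7, -2]
*   : [-1, 11, -14]
/   : [-1, 0]
71  : [-1, 0, 71]
1   : [-1, 0, 71, 1]
-   : [-1, 0, 70]
-   : [-1, -70]
-6  : [-1, -70, -6]
8   : [-1, -70, -6, 8]
/   : [-1, -70, 0]
7   : [-1, -70, 0, 7]
1   : [-1, -70, 0, 7, 1]
-40 : [-1, -70, 0, 7, 1, -40]
*   : [-1, -70, 0, 7, -40]
+   : [-1, -70, 0, -33]
/   : [-1, -70, 0]
+   : [-1, -70]
mod : [-1]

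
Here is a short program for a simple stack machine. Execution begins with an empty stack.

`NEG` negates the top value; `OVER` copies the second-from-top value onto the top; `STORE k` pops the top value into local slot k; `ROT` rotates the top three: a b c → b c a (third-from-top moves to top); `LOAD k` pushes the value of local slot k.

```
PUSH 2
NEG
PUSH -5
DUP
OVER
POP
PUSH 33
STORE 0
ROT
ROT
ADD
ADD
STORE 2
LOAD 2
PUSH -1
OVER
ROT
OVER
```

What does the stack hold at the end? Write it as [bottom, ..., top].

[-1, -12, -12, -12]

PUSH 2  -> [2]
NEG     -> [-2]
PUSH -5 -> [-2, -5]
DUP     -> [-2, -5, -5]
OVER    -> [-2, -5, -5, -5]
POP     -> [-2, -5, -5]
PUSH 33 -> [-2, -5, -5, 33]
STORE 0 -> [-2, -5, -5]
ROT     -> [-5, -5, -2]
ROT     -> [-5, -2, -5]
ADD     -> [-5, -7]
ADD     -> [-12]
STORE 2 -> []
LOAD 2  -> [-12]
PUSH -1 -> [-12, -1]
OVER    -> [-12, -1, -12]
ROT     -> [-1, -12, -12]
OVER    -> [-1, -12, -12, -12]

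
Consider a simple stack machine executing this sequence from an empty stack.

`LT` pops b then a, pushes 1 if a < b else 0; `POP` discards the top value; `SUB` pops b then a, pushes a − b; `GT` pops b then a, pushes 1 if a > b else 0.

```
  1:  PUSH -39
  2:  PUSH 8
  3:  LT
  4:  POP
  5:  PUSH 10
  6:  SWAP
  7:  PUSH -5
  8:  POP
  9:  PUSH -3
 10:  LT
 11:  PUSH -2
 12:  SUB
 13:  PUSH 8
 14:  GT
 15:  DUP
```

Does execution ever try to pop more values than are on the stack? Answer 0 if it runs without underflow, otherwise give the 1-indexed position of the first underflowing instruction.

6

PUSH -39 : -39
PUSH 8   : -39 8
LT       : 1
POP      : (empty)
PUSH 10  : 10
SWAP  — needs 2 operands, stack has 1 → underflow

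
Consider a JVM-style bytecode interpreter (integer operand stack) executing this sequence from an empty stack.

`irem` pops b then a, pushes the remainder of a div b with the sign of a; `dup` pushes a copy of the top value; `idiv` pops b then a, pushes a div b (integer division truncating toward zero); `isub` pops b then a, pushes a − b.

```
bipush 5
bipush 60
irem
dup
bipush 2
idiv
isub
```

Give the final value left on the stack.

bipush 5  : [5]
bipush 60 : [5, 60]
irem      : [5]
dup       : [5, 5]
bipush 2  : [5, 5, 2]
idiv      : [5, 2]
isub      : [3]

3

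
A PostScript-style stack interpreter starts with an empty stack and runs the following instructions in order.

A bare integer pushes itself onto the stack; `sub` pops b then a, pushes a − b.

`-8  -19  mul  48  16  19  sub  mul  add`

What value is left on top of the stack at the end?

8

-8  → [-8]
-19 → [-8, -19]
mul → [152]
48  → [152, 48]
16  → [152, 48, 16]
19  → [152, 48, 16, 19]
sub → [152, 48, -3]
mul → [152, -144]
add → [8]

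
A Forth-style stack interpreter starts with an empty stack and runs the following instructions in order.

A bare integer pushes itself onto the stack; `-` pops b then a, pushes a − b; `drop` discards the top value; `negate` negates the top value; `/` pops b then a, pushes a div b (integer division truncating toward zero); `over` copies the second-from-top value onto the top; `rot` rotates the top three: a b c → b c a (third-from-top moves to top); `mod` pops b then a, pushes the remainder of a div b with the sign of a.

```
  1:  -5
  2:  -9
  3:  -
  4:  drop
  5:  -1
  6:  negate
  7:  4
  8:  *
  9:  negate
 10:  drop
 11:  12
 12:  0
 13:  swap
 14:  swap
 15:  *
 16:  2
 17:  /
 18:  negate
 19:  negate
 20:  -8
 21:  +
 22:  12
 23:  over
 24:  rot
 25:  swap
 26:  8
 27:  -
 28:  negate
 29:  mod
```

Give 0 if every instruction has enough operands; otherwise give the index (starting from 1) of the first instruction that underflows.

0

-5     -> -5
-9     -> -5 -9
-      -> 4
drop   -> (empty)
-1     -> -1
negate -> 1
4      -> 1 4
*      -> 4
negate -> -4
drop   -> (empty)
12     -> 12
0      -> 12 0
swap   -> 0 12
swap   -> 12 0
*      -> 0
2      -> 0 2
/      -> 0
negate -> 0
negate -> 0
-8     -> 0 -8
+      -> -8
12     -> -8 12
over   -> -8 12 -8
rot    -> 12 -8 -8
swap   -> 12 -8 -8
8      -> 12 -8 -8 8
-      -> 12 -8 -16
negate -> 12 -8 16
mod    -> 12 -8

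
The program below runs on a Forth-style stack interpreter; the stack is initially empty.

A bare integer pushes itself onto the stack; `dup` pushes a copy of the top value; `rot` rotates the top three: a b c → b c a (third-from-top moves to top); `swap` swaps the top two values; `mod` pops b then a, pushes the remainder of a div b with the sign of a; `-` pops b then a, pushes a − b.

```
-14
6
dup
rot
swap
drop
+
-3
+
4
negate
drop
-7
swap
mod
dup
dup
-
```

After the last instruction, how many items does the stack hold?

2

-14    → [-14]
6      → [-14, 6]
dup    → [-14, 6, 6]
rot    → [6, 6, -14]
swap   → [6, -14, 6]
drop   → [6, -14]
+      → [-8]
-3     → [-8, -3]
+      → [-11]
4      → [-11, 4]
negate → [-11, -4]
drop   → [-11]
-7     → [-11, -7]
swap   → [-7, -11]
mod    → [-7]
dup    → [-7, -7]
dup    → [-7, -7, -7]
-      → [-7, 0]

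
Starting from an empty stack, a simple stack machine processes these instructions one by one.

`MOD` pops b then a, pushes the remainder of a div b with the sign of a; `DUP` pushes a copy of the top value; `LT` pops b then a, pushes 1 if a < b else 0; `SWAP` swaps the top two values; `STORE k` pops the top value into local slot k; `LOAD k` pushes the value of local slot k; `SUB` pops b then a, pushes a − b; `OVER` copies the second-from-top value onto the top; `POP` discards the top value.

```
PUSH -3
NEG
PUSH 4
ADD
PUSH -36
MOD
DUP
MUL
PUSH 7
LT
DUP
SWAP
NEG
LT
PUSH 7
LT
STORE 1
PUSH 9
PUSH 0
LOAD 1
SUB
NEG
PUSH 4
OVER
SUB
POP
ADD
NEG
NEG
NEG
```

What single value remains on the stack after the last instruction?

-10

PUSH -3  → [-3]
NEG      → [3]
PUSH 4   → [3, 4]
ADD      → [7]
PUSH -36 → [7, -36]
MOD      → [7]
DUP      → [7, 7]
MUL      → [49]
PUSH 7   → [49, 7]
LT       → [0]
DUP      → [0, 0]
SWAP     → [0, 0]
NEG      → [0, 0]
LT       → [0]
PUSH 7   → [0, 7]
LT       → [1]
STORE 1  → []
PUSH 9   → [9]
PUSH 0   → [9, 0]
LOAD 1   → [9, 0, 1]
SUB      → [9, -1]
NEG      → [9, 1]
PUSH 4   → [9, 1, 4]
OVER     → [9, 1, 4, 1]
SUB      → [9, 1, 3]
POP      → [9, 1]
ADD      → [10]
NEG      → [-10]
NEG      → [10]
NEG      → [-10]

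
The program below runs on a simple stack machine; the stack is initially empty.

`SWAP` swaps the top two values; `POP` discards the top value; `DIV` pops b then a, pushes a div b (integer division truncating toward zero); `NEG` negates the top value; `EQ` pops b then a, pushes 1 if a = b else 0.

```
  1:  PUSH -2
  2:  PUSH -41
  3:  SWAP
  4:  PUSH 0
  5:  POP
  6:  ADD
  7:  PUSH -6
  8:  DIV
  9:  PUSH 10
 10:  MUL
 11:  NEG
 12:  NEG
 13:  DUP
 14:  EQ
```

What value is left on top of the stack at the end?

PUSH -2  → [-2]
PUSH -41 → [-2, -41]
SWAP     → [-41, -2]
PUSH 0   → [-41, -2, 0]
POP      → [-41, -2]
ADD      → [-43]
PUSH -6  → [-43, -6]
DIV      → [7]
PUSH 10  → [7, 10]
MUL      → [70]
NEG      → [-70]
NEG      → [70]
DUP      → [70, 70]
EQ       → [1]

1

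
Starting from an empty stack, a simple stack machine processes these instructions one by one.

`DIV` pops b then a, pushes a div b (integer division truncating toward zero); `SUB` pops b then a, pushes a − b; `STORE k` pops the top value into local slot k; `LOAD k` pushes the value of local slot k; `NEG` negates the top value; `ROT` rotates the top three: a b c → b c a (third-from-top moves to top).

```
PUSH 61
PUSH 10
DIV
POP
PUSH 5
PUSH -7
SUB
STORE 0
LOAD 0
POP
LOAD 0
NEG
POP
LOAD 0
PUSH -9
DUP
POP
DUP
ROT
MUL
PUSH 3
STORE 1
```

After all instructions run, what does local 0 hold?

PUSH 61 -> 61
PUSH 10 -> 61 10
DIV     -> 6
POP     -> (empty)
PUSH 5  -> 5
PUSH -7 -> 5 -7
SUB     -> 12
STORE 0 -> (empty)
LOAD 0  -> 12
POP     -> (empty)
LOAD 0  -> 12
NEG     -> -12
POP     -> (empty)
LOAD 0  -> 12
PUSH -9 -> 12 -9
DUP     -> 12 -9 -9
POP     -> 12 -9
DUP     -> 12 -9 -9
ROT     -> -9 -9 12
MUL     -> -9 -108
PUSH 3  -> -9 -108 3
STORE 1 -> -9 -108

12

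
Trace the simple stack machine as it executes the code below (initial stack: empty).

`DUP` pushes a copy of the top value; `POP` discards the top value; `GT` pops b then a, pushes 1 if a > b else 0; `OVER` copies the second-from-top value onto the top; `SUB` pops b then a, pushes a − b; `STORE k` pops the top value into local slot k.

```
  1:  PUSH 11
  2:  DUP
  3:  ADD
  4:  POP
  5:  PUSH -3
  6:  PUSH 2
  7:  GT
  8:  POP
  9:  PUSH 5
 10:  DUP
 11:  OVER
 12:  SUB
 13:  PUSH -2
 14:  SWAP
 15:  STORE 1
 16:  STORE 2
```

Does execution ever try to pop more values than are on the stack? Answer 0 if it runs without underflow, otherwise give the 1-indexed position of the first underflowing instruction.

PUSH 11 → 11
DUP     → 11 11
ADD     → 22
POP     → (empty)
PUSH -3 → -3
PUSH 2  → -3 2
GT      → 0
POP     → (empty)
PUSH 5  → 5
DUP     → 5 5
OVER    → 5 5 5
SUB     → 5 0
PUSH -2 → 5 0 -2
SWAP    → 5 -2 0
STORE 1 → 5 -2
STORE 2 → 5

0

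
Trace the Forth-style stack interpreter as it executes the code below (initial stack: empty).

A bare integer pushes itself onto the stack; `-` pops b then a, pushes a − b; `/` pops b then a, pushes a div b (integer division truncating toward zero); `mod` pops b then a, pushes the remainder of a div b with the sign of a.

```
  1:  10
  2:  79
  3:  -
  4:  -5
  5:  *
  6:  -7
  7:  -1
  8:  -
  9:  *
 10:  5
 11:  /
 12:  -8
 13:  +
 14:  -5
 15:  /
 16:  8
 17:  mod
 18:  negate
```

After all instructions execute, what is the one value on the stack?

10     : 10
79     : 10 79
-      : -69
-5     : -69 -5
*      : 345
-7     : 345 -7
-1     : 345 -7 -1
-      : 345 -6
*      : -2070
5      : -2070 5
/      : -414
-8     : -414 -8
+      : -422
-5     : -422 -5
/      : 84
8      : 84 8
mod    : 4
negate : -4

-4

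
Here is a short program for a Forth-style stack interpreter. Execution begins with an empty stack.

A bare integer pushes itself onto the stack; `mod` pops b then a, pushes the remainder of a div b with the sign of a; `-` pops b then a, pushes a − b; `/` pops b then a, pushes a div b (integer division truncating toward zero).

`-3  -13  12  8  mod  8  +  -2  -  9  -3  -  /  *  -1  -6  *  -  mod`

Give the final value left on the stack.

-3

-3  : [-3]
-13 : [-3, -13]
12  : [-3, -13, 12]
8   : [-3, -13, 12, 8]
mod : [-3, -13, 4]
8   : [-3, -13, 4, 8]
+   : [-3, -13, 12]
-2  : [-3, -13, 12, -2]
-   : [-3, -13, 14]
9   : [-3, -13, 14, 9]
-3  : [-3, -13, 14, 9, -3]
-   : [-3, -13, 14, 12]
/   : [-3, -13, 1]
*   : [-3, -13]
-1  : [-3, -13, -1]
-6  : [-3, -13, -1, -6]
*   : [-3, -13, 6]
-   : [-3, -19]
mod : [-3]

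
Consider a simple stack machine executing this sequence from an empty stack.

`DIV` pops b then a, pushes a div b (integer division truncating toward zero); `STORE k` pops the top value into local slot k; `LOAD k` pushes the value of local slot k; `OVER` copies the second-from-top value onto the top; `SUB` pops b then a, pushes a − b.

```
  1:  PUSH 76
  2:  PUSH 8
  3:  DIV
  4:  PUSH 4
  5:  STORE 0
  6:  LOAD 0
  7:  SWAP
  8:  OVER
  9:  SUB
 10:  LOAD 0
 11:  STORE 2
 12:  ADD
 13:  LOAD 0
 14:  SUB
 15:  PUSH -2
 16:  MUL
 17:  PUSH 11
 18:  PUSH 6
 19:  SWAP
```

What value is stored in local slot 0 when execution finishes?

4

PUSH 76 → [76]
PUSH 8  → [76, 8]
DIV     → [9]
PUSH 4  → [9, 4]
STORE 0 → [9]
LOAD 0  → [9, 4]
SWAP    → [4, 9]
OVER    → [4, 9, 4]
SUB     → [4, 5]
LOAD 0  → [4, 5, 4]
STORE 2 → [4, 5]
ADD     → [9]
LOAD 0  → [9, 4]
SUB     → [5]
PUSH -2 → [5, -2]
MUL     → [-10]
PUSH 11 → [-10, 11]
PUSH 6  → [-10, 11, 6]
SWAP    → [-10, 6, 11]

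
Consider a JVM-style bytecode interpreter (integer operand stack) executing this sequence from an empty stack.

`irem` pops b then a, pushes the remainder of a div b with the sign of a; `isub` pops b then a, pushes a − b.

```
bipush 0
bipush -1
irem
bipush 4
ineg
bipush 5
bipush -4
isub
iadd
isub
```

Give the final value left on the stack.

bipush 0  : [0]
bipush -1 : [0, -1]
irem      : [0]
bipush 4  : [0, 4]
ineg      : [0, -4]
bipush 5  : [0, -4, 5]
bipush -4 : [0, -4, 5, -4]
isub      : [0, -4, 9]
iadd      : [0, 5]
isub      : [-5]

-5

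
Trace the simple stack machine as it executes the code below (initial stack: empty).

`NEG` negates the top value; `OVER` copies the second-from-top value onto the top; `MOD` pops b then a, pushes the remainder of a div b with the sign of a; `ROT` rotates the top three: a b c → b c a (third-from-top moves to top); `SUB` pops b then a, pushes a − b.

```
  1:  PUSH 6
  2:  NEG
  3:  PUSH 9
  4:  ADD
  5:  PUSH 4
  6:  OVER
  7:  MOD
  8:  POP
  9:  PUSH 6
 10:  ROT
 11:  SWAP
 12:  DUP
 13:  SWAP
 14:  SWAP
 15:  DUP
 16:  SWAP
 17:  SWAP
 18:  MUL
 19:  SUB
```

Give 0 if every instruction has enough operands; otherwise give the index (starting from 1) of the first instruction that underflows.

10

PUSH 6 -> [6]
NEG    -> [-6]
PUSH 9 -> [-6, 9]
ADD    -> [3]
PUSH 4 -> [3, 4]
OVER   -> [3, 4, 3]
MOD    -> [3, 1]
POP    -> [3]
PUSH 6 -> [3, 6]
ROT  — needs 3 operands, stack has 2 → underflow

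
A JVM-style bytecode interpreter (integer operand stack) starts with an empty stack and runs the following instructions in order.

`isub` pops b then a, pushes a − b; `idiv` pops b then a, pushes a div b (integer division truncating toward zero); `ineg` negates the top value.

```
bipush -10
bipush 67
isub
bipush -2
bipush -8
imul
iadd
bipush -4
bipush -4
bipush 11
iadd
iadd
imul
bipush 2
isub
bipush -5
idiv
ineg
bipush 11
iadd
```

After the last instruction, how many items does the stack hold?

bipush -10 : -10
bipush 67  : -10 67
isub       : -77
bipush -2  : -77 -2
bipush -8  : -77 -2 -8
imul       : -77 16
iadd       : -61
bipush -4  : -61 -4
bipush -4  : -61 -4 -4
bipush 11  : -61 -4 -4 11
iadd       : -61 -4 7
iadd       : -61 3
imul       : -183
bipush 2   : -183 2
isub       : -185
bipush -5  : -185 -5
idiv       : 37
ineg       : -37
bipush 11  : -37 11
iadd       : -26

1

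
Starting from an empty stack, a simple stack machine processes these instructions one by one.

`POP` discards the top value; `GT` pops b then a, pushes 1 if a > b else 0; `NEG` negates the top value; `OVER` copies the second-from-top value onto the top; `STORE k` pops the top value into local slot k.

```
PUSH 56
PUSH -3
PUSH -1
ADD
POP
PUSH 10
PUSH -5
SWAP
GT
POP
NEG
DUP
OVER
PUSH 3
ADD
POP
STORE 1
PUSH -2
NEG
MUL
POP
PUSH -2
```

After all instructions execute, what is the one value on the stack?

-2

PUSH 56 → 56
PUSH -3 → 56 -3
PUSH -1 → 56 -3 -1
ADD     → 56 -4
POP     → 56
PUSH 10 → 56 10
PUSH -5 → 56 10 -5
SWAP    → 56 -5 10
GT      → 56 0
POP     → 56
NEG     → -56
DUP     → -56 -56
OVER    → -56 -56 -56
PUSH 3  → -56 -56 -56 3
ADD     → -56 -56 -53
POP     → -56 -56
STORE 1 → -56
PUSH -2 → -56 -2
NEG     → -56 2
MUL     → -112
POP     → (empty)
PUSH -2 → -2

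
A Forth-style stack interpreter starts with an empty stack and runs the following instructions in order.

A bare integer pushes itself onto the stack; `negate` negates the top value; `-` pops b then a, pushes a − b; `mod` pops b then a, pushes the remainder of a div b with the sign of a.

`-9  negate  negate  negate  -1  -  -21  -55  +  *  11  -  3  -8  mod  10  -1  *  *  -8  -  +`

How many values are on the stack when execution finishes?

1

-9      -9
negate  9
negate  -9
negate  9
-1      9 -1
-       10
-21     10 -21
-55     10 -21 -55
+       10 -76
*       -760
11      -760 11
-       -771
3       -771 3
-8      -771 3 -8
mod     -771 3
10      -771 3 10
-1      -771 3 10 -1
*       -771 3 -10
*       -771 -30
-8      -771 -30 -8
-       -771 -22
+       -793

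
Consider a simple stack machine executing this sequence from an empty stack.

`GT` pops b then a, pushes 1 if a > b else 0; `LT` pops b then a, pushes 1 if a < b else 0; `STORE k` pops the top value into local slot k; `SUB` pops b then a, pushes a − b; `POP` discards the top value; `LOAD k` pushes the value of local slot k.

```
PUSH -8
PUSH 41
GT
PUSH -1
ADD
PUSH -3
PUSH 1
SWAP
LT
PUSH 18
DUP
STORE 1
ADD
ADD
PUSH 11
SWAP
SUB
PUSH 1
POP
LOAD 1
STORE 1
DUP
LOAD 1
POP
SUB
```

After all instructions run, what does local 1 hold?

PUSH -8 → -8
PUSH 41 → -8 41
GT      → 0
PUSH -1 → 0 -1
ADD     → -1
PUSH -3 → -1 -3
PUSH 1  → -1 -3 1
SWAP    → -1 1 -3
LT      → -1 0
PUSH 18 → -1 0 18
DUP     → -1 0 18 18
STORE 1 → -1 0 18
ADD     → -1 18
ADD     → 17
PUSH 11 → 17 11
SWAP    → 11 17
SUB     → -6
PUSH 1  → -6 1
POP     → -6
LOAD 1  → -6 18
STORE 1 → -6
DUP     → -6 -6
LOAD 1  → -6 -6 18
POP     → -6 -6
SUB     → 0

18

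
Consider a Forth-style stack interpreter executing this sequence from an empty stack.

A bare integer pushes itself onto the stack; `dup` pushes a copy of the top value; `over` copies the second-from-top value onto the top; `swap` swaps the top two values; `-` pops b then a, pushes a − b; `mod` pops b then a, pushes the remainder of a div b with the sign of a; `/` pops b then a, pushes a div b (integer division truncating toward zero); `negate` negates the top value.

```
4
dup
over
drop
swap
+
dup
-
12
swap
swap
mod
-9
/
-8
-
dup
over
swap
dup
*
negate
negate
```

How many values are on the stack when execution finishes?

4      : [4]
dup    : [4, 4]
over   : [4, 4, 4]
drop   : [4, 4]
swap   : [4, 4]
+      : [8]
dup    : [8, 8]
-      : [0]
12     : [0, 12]
swap   : [12, 0]
swap   : [0, 12]
mod    : [0]
-9     : [0, -9]
/      : [0]
-8     : [0, -8]
-      : [8]
dup    : [8, 8]
over   : [8, 8, 8]
swap   : [8, 8, 8]
dup    : [8, 8, 8, 8]
*      : [8, 8, 64]
negate : [8, 8, -64]
negate : [8, 8, 64]

3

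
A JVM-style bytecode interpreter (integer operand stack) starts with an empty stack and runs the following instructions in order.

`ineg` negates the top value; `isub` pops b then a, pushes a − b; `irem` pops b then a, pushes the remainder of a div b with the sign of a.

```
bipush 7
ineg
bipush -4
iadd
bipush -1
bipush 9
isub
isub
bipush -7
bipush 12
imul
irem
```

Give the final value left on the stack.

bipush 7  : [7]
ineg      : [-7]
bipush -4 : [-7, -4]
iadd      : [-11]
bipush -1 : [-11, -1]
bipush 9  : [-11, -1, 9]
isub      : [-11, -10]
isub      : [-1]
bipush -7 : [-1, -7]
bipush 12 : [-1, -7, 12]
imul      : [-1, -84]
irem      : [-1]

-1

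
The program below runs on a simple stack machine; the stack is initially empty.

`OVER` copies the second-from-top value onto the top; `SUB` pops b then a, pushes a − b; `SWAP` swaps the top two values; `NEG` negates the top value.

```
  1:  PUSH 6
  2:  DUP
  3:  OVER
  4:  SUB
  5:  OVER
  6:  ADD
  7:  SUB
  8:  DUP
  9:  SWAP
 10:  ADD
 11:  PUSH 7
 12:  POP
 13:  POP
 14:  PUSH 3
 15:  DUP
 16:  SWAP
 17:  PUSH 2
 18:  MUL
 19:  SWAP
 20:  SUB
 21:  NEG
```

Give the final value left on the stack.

PUSH 6 → 6
DUP    → 6 6
OVER   → 6 6 6
SUB    → 6 0
OVER   → 6 0 6
ADD    → 6 6
SUB    → 0
DUP    → 0 0
SWAP   → 0 0
ADD    → 0
PUSH 7 → 0 7
POP    → 0
POP    → (empty)
PUSH 3 → 3
DUP    → 3 3
SWAP   → 3 3
PUSH 2 → 3 3 2
MUL    → 3 6
SWAP   → 6 3
SUB    → 3
NEG    → -3

-3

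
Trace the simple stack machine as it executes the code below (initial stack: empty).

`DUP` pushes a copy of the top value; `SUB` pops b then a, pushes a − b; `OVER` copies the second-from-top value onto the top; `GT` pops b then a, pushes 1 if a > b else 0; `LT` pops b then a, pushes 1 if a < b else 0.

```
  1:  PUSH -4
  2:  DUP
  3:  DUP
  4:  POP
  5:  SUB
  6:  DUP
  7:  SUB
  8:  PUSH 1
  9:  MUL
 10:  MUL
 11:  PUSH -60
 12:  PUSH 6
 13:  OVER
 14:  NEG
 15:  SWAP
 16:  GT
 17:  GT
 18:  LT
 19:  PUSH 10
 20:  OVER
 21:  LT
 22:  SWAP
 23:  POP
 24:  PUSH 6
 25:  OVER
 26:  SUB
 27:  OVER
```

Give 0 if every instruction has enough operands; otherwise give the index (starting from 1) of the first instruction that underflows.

10

PUSH -4 : [-4]
DUP     : [-4, -4]
DUP     : [-4, -4, -4]
POP     : [-4, -4]
SUB     : [0]
DUP     : [0, 0]
SUB     : [0]
PUSH 1  : [0, 1]
MUL     : [0]
MUL  — needs 2 operands, stack has 1 → underflow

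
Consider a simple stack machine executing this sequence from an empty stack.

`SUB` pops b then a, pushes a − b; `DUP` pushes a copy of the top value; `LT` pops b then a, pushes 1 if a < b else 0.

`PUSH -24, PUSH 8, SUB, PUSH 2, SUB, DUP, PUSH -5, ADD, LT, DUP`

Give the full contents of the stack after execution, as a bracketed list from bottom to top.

PUSH -24 -> -24
PUSH 8   -> -24 8
SUB      -> -32
PUSH 2   -> -32 2
SUB      -> -34
DUP      -> -34 -34
PUSH -5  -> -34 -34 -5
ADD      -> -34 -39
LT       -> 0
DUP      -> 0 0

[0, 0]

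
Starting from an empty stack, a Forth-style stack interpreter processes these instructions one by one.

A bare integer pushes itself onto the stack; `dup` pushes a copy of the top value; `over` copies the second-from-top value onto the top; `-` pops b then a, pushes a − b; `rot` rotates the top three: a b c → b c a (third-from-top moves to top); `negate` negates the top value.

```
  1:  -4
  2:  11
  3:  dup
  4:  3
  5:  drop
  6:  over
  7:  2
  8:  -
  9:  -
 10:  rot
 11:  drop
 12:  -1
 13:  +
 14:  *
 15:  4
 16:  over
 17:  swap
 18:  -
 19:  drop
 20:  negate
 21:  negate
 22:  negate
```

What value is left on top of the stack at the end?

-11

-4     : [-4]
11     : [-4, 11]
dup    : [-4, 11, 11]
3      : [-4, 11, 11, 3]
drop   : [-4, 11, 11]
over   : [-4, 11, 11, 11]
2      : [-4, 11, 11, 11, 2]
-      : [-4, 11, 11, 9]
-      : [-4, 11, 2]
rot    : [11, 2, -4]
drop   : [11, 2]
-1     : [11, 2, -1]
+      : [11, 1]
*      : [11]
4      : [11, 4]
over   : [11, 4, 11]
swap   : [11, 11, 4]
-      : [11, 7]
drop   : [11]
negate : [-11]
negate : [11]
negate : [-11]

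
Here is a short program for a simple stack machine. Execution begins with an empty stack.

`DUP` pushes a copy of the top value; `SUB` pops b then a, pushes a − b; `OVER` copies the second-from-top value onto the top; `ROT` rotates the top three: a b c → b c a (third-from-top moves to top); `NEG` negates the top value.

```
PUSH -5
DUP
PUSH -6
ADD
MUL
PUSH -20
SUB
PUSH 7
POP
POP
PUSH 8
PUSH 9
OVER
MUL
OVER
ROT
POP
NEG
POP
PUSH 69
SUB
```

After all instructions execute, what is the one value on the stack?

PUSH -5  -> -5
DUP      -> -5 -5
PUSH -6  -> -5 -5 -6
ADD      -> -5 -11
MUL      -> 55
PUSH -20 -> 55 -20
SUB      -> 75
PUSH 7   -> 75 7
POP      -> 75
POP      -> (empty)
PUSH 8   -> 8
PUSH 9   -> 8 9
OVER     -> 8 9 8
MUL      -> 8 72
OVER     -> 8 72 8
ROT      -> 72 8 8
POP      -> 72 8
NEG      -> 72 -8
POP      -> 72
PUSH 69  -> 72 69
SUB      -> 3

3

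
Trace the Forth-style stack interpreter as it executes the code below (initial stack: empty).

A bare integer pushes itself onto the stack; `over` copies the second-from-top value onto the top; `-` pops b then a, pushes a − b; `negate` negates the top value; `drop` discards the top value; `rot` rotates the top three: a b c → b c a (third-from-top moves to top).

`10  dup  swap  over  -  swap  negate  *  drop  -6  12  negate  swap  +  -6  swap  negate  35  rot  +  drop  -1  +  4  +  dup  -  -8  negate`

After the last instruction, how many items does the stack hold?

10      10
dup     10 10
swap    10 10
over    10 10 10
-       10 0
swap    0 10
negate  0 -10
*       0
drop    (empty)
-6      -6
12      -6 12
negate  -6 -12
swap    -12 -6
+       -18
-6      -18 -6
swap    -6 -18
negate  -6 18
35      -6 18 35
rot     18 35 -6
+       18 29
drop    18
-1      18 -1
+       17
4       17 4
+       21
dup     21 21
-       0
-8      0 -8
negate  0 8

2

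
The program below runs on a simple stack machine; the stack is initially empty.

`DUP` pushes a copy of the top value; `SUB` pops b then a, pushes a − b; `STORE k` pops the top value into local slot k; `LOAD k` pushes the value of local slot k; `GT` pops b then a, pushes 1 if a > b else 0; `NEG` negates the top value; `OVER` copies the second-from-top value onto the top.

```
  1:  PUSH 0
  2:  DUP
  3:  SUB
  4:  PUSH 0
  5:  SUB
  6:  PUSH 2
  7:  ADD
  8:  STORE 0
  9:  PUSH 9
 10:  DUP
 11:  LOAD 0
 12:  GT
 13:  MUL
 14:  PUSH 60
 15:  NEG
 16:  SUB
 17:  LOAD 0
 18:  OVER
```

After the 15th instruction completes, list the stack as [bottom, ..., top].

[9, -60]

PUSH 0  : 0
DUP     : 0 0
SUB     : 0
PUSH 0  : 0 0
SUB     : 0
PUSH 2  : 0 2
ADD     : 2
STORE 0 : (empty)
PUSH 9  : 9
DUP     : 9 9
LOAD 0  : 9 9 2
GT      : 9 1
MUL     : 9
PUSH 60 : 9 60
NEG     : 9 -60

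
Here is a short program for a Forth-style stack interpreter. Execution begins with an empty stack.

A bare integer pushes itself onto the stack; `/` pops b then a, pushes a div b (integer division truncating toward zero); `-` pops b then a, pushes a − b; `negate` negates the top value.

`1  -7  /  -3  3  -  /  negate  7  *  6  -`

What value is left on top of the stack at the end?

1      : [1]
-7     : [1, -7]
/      : [0]
-3     : [0, -3]
3      : [0, -3, 3]
-      : [0, -6]
/      : [0]
negate : [0]
7      : [0, 7]
*      : [0]
6      : [0, 6]
-      : [-6]

-6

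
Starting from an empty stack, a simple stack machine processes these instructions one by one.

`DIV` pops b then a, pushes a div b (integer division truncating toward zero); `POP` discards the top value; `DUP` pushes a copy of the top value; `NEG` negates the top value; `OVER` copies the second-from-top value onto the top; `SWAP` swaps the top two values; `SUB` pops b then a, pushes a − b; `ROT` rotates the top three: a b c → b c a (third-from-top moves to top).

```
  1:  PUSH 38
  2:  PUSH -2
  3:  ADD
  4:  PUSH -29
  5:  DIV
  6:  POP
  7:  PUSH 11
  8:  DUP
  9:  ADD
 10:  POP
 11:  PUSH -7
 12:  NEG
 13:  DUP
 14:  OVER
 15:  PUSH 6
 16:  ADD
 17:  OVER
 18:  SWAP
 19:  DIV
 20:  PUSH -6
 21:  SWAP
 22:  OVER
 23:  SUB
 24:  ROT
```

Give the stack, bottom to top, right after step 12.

PUSH 38  -> 38
PUSH -2  -> 38 -2
ADD      -> 36
PUSH -29 -> 36 -29
DIV      -> -1
POP      -> (empty)
PUSH 11  -> 11
DUP      -> 11 11
ADD      -> 22
POP      -> (empty)
PUSH -7  -> -7
NEG      -> 7

[7]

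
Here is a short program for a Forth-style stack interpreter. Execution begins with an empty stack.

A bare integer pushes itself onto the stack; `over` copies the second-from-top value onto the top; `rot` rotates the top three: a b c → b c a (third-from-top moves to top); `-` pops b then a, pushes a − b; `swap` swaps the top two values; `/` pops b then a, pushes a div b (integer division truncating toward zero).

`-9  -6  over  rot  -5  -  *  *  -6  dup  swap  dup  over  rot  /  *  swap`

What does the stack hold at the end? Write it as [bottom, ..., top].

[-216, -6, -6]

-9   -> [-9]
-6   -> [-9, -6]
over -> [-9, -6, -9]
rot  -> [-6, -9, -9]
-5   -> [-6, -9, -9, -5]
-    -> [-6, -9, -4]
*    -> [-6, 36]
*    -> [-216]
-6   -> [-216, -6]
dup  -> [-216, -6, -6]
swap -> [-216, -6, -6]
dup  -> [-216, -6, -6, -6]
over -> [-216, -6, -6, -6, -6]
rot  -> [-216, -6, -6, -6, -6]
/    -> [-216, -6, -6, 1]
*    -> [-216, -6, -6]
swap -> [-216, -6, -6]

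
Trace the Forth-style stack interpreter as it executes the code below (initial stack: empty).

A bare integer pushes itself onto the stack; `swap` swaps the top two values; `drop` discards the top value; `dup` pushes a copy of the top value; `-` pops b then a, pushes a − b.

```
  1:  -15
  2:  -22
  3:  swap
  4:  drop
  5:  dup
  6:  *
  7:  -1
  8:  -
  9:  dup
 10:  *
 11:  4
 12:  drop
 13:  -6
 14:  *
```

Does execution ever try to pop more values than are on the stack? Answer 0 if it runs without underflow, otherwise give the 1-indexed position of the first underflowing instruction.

-15  -> -15
-22  -> -15 -22
swap -> -22 -15
drop -> -22
dup  -> -22 -22
*    -> 484
-1   -> 484 -1
-    -> 485
dup  -> 485 485
*    -> 235225
4    -> 235225 4
drop -> 235225
-6   -> 235225 -6
*    -> -1411350

0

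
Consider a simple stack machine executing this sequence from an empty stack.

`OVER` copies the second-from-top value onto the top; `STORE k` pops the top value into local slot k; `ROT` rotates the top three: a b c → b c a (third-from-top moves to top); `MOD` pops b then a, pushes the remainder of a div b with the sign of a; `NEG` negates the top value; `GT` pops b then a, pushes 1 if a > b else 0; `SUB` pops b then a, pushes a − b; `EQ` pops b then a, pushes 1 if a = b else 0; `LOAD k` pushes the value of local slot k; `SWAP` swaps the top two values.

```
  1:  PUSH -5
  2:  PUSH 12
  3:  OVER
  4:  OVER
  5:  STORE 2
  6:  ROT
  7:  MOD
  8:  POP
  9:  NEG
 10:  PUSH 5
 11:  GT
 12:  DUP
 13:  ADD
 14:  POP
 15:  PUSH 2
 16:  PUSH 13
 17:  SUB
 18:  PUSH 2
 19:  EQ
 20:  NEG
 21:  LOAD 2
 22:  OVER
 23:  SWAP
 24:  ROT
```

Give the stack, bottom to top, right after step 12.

[0, 0]

PUSH -5 -> -5
PUSH 12 -> -5 12
OVER    -> -5 12 -5
OVER    -> -5 12 -5 12
STORE 2 -> -5 12 -5
ROT     -> 12 -5 -5
MOD     -> 12 0
POP     -> 12
NEG     -> -12
PUSH 5  -> -12 5
GT      -> 0
DUP     -> 0 0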